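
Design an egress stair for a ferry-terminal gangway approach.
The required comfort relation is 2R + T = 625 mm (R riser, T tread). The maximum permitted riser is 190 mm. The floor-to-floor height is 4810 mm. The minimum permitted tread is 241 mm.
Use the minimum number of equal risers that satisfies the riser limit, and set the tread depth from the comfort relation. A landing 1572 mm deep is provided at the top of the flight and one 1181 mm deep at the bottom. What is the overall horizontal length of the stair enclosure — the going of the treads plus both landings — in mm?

9128 mm

4810 / 190 = 25.32, so 26 risers are needed.
Riser R = 4810 / 26 = 185 mm, within the 190 mm limit.
T = 625 − 2·185 = 255 mm, which satisfies the 241 mm minimum.
Treads = 26 − 1 = 25; going = 25 × 255 = 6375 mm.
Enclosure = 6375 + 1572 + 1181 = 9128 mm.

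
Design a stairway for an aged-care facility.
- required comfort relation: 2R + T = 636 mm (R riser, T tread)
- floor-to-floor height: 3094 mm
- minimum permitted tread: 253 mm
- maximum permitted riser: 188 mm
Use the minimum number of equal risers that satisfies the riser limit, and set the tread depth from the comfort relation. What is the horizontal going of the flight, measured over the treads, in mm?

3094 / 188 = 16.457 → round up to 17 risers.
R = 3094 ÷ 17 = 182 mm.
Tread T = 636 − 2 × 182 = 272 mm (≥ 253 mm).
Going = (17 − 1) × 272 = 4352 mm.

4352 mm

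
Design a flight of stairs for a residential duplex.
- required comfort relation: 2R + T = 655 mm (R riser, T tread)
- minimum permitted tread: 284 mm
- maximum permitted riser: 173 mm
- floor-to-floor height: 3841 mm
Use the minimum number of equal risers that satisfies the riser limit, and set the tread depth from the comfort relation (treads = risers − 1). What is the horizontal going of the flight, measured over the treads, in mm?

⌈3841/173⌉ = 23 risers.
R = 3841 ÷ 23 = 167 mm.
From 2R + T = 655: T = 655 − 334 = 321 mm.
Treads = 23 − 1 = 22; going = 22 × 321 = 7062 mm.

7062 mm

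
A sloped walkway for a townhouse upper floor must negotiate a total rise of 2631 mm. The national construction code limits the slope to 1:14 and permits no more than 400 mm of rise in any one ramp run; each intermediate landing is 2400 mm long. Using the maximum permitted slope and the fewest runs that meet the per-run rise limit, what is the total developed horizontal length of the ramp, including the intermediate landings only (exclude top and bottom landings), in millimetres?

51234 mm

2631 / 400 = 6.577 → round up to 7 ramp runs. That means 6 intermediate landings.
Ramp run (horizontal) at 1:14: 2631 × 14 = 36834 mm.
Intermediate landings: 6 × 2400 = 14400 mm.
Developed length = 36834 + 14400 = 51234 mm.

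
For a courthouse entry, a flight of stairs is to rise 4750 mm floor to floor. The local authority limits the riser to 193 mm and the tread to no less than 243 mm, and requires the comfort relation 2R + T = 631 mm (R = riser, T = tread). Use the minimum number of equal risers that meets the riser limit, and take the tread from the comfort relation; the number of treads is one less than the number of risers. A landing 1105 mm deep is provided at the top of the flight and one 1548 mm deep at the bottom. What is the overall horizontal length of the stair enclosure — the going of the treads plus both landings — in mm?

At most 193 each: 4750/193 = 24.61, giving 25 risers.
Riser R = 4750 / 25 = 190 mm, within the 193 mm limit.
T = 631 − 2·190 = 251 mm, which satisfies the 243 mm minimum.
25 risers give 24 treads; going = 24 × 251 = 6024 mm.
Enclosure = 6024 + 1105 + 1548 = 8677 mm.

8677 mm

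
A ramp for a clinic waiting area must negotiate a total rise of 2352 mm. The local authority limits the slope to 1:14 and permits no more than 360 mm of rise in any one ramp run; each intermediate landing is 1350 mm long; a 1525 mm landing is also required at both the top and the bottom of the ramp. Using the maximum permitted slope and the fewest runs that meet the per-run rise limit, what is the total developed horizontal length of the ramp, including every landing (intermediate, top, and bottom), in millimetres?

44078 mm

2352 / 360 = 6.53, so 7 ramp runs are needed. That means 6 intermediate landings.
Ramp run (horizontal) at 1:14: 2352 × 14 = 32928 mm.
6 intermediate landings contribute 6 × 1350 = 8100 mm.
Top and bottom landings: 2 × 1525 = 3050 mm.
Total = 32928 + 8100 + 3050 = 44078 mm.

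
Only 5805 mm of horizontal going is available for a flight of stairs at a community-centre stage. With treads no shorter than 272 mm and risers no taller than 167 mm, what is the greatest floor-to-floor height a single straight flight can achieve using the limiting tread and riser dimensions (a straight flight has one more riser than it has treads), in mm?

3674 mm

5805 / 272 = 21.34, so 21 treads fit.
Risers = treads + 1 = 22.
Maximum height = 22 × 167 = 3674 mm.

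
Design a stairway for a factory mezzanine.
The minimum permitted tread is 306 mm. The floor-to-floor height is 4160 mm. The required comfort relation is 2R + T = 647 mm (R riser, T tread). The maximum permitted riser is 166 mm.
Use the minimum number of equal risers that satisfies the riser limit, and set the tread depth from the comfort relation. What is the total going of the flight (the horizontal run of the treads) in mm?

8175 mm

⌈4160/166⌉ = 26 risers.
Each riser is 4160/26 = 160 mm (≤ 166 mm).
From 2R + T = 647: T = 647 − 320 = 327 mm.
Going = (26 − 1) × 327 = 8175 mm.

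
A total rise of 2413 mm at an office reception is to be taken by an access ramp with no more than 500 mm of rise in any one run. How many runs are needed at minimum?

2413 / 500 = 4.826 → round up to 5 ramp runs.

5 runs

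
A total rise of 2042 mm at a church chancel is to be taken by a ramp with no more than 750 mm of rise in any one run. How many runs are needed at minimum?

3 runs

⌈2042/750⌉ = 3 ramp runs.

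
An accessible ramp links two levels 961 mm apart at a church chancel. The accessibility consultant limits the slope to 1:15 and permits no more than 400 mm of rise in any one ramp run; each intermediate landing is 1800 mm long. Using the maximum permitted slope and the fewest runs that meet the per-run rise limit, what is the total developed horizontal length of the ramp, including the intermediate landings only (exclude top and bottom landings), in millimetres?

18015 mm

961 / 400 = 2.40, so 3 ramp runs are needed. That means 2 intermediate landings.
Ramp run (horizontal) at 1:15: 961 × 15 = 14415 mm.
2 intermediate landings contribute 2 × 1800 = 3600 mm.
Developed length = 14415 + 3600 = 18015 mm.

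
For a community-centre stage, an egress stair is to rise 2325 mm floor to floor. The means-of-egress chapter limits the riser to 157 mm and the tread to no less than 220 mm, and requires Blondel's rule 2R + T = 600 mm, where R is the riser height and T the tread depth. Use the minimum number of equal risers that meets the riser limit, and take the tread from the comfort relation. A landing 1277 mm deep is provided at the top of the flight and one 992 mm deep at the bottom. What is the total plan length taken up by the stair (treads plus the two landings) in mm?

At most 157 each: 2325/157 = 14.81, giving 15 risers.
R = 2325 ÷ 15 = 155 mm.
Tread T = 600 − 2 × 155 = 290 mm (≥ 220 mm).
15 risers give 14 treads; going = 14 × 290 = 4060 mm.
Add landings: 4060 + 1277 + 992 = 6329 mm.

6329 mm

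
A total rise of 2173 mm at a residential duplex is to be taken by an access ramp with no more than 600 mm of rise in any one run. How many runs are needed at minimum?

⌈2173/600⌉ = 4 ramp runs.

4 runs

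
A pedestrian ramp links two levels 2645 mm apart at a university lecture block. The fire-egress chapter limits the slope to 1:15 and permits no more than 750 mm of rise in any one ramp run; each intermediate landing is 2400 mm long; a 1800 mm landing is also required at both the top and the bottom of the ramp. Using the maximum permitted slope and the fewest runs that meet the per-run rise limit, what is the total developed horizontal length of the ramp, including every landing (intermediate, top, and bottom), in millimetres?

50475 mm

2645 / 750 = 3.53, so 4 ramp runs are needed. That means 3 intermediate landings.
Horizontal run for 2645 mm of rise at 1:15 is 2645 × 15 = 39675 mm.
3 intermediate landings contribute 3 × 2400 = 7200 mm.
Top and bottom landings: 2 × 1800 = 3600 mm.
Total = 39675 + 7200 + 3600 = 50475 mm.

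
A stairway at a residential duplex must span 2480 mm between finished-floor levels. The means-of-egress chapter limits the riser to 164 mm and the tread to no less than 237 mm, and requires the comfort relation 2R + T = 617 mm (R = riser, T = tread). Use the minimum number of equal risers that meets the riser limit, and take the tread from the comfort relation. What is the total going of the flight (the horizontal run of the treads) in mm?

At most 164 each: 2480/164 = 15.12, giving 16 risers.
Riser R = 2480 / 16 = 155 mm, within the 164 mm limit.
Tread T = 617 − 2 × 155 = 307 mm (≥ 237 mm).
Treads = 16 − 1 = 15; going = 15 × 307 = 4605 mm.

4605 mm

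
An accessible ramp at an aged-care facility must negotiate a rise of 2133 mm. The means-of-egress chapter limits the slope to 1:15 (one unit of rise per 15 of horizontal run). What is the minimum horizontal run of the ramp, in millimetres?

31995 mm

At 1:15 the run is 15 × 2133 = 31995 mm.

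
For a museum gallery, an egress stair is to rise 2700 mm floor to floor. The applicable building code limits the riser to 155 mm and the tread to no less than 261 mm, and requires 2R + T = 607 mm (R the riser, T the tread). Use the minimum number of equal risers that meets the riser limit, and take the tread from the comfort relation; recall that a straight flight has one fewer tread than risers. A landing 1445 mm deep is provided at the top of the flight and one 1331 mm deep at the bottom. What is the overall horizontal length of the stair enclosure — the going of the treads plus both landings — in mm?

7995 mm

At most 155 each: 2700/155 = 17.42, giving 18 risers.
Each riser is 2700/18 = 150 mm (≤ 155 mm).
Tread T = 607 − 2 × 150 = 307 mm (≥ 261 mm).
18 risers give 17 treads; going = 17 × 307 = 5219 mm.
Add landings: 5219 + 1445 + 1331 = 7995 mm.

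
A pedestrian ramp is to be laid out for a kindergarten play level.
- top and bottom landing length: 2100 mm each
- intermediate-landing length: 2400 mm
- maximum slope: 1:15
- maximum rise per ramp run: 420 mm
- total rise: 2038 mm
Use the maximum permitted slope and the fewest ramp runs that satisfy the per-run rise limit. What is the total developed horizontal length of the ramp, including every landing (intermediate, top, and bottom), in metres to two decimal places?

⌈2038/420⌉ = 5 ramp runs. That means 4 intermediate landings.
Horizontal run for 2038 mm of rise at 1:15 is 2038 × 15 = 30570 mm.
4 intermediate landings contribute 4 × 2400 = 9600 mm.
Top and bottom landings: 2 × 2100 = 4200 mm.
Total = 30570 + 9600 + 4200 = 44370 mm.
= 44.37 m.

44.37 m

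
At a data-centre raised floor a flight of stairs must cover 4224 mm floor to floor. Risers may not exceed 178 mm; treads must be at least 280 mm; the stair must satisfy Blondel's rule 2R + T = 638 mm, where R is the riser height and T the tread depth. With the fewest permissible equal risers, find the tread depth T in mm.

286 mm

4224 / 178 = 23.730 → round up to 24 risers.
Riser R = 4224 / 24 = 176 mm, within the 178 mm limit.
Tread T = 638 − 2 × 176 = 286 mm (≥ 280 mm).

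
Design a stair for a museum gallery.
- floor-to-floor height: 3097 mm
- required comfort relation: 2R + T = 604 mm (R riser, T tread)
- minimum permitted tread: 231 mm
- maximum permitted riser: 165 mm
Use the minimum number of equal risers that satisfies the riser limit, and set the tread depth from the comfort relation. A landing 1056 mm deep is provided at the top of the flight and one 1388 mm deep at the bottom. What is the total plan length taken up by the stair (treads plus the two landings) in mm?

3097 / 165 = 18.770 → round up to 19 risers.
Riser R = 3097 / 19 = 163 mm, within the 165 mm limit.
T = 604 − 2·163 = 278 mm, which satisfies the 231 mm minimum.
Treads = 19 − 1 = 18; going = 18 × 278 = 5004 mm.
Enclosure = 5004 + 1056 + 1388 = 7448 mm.

7448 mm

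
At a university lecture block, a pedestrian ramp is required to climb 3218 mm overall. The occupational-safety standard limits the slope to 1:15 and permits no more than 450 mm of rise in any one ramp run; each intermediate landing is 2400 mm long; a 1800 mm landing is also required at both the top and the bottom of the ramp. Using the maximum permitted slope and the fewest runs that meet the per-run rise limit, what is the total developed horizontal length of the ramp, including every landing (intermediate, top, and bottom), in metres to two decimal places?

At most 450 each: 3218/450 = 7.15, giving 8 ramp runs. That means 7 intermediate landings.
Ramp run (horizontal) at 1:15: 3218 × 15 = 48270 mm.
Intermediate landings: 7 × 2400 = 16800 mm.
Top and bottom landings: 2 × 1800 = 3600 mm.
Total = 48270 + 16800 + 3600 = 68670 mm.
= 68.67 m.

68.67 m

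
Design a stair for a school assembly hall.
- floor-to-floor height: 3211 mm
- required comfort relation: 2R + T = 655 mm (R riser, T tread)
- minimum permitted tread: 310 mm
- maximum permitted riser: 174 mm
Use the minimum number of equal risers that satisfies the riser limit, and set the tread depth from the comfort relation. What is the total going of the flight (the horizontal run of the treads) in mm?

⌈3211/174⌉ = 19 risers.
Riser R = 3211 / 19 = 169 mm, within the 174 mm limit.
From 2R + T = 655: T = 655 − 338 = 317 mm.
Treads = 19 − 1 = 18; going = 18 × 317 = 5706 mm.

5706 mm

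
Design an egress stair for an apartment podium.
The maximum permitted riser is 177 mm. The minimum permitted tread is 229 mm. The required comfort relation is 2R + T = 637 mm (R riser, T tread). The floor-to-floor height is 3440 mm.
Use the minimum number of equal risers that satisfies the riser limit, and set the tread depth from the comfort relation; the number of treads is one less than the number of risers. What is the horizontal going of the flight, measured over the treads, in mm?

5567 mm

⌈3440/177⌉ = 20 risers.
Riser R = 3440 / 20 = 172 mm, within the 177 mm limit.
Tread T = 637 − 2 × 172 = 293 mm (≥ 229 mm).
Going = (20 − 1) × 293 = 5567 mm.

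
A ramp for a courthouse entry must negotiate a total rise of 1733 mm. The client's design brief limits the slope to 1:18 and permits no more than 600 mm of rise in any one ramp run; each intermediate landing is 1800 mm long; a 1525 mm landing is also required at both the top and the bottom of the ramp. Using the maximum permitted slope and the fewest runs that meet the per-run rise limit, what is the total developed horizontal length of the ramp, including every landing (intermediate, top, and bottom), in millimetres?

37844 mm

1733 / 600 = 2.888 → round up to 3 ramp runs. That means 2 intermediate landings.
Ramp run (horizontal) at 1:18: 1733 × 18 = 31194 mm.
2 intermediate landings contribute 2 × 1800 = 3600 mm.
Top and bottom landings: 2 × 1525 = 3050 mm.
Total = 31194 + 3600 + 3050 = 37844 mm.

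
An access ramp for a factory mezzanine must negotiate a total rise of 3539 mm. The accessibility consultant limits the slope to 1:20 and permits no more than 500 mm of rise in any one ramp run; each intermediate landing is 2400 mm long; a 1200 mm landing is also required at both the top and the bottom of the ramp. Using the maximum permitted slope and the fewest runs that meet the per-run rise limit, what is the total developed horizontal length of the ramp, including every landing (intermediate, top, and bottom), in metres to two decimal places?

89.98 m

3539 / 500 = 7.078 → round up to 8 ramp runs. That means 7 intermediate landings.
Ramp run (horizontal) at 1:20: 3539 × 20 = 70780 mm.
Intermediate landings: 7 × 2400 = 16800 mm.
Top and bottom landings: 2 × 1200 = 2400 mm.
Total = 70780 + 16800 + 2400 = 89980 mm.
= 89.98 m.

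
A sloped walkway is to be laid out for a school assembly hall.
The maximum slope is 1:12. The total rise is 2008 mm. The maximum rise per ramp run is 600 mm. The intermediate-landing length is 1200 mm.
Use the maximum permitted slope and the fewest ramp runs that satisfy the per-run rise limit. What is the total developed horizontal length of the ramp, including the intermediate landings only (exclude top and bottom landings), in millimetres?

27696 mm

At most 600 each: 2008/600 = 3.35, giving 4 ramp runs. That means 3 intermediate landings.
Ramp run (horizontal) at 1:12: 2008 × 12 = 24096 mm.
Intermediate landings: 3 × 1200 = 3600 mm.
Developed length = 24096 + 3600 = 27696 mm.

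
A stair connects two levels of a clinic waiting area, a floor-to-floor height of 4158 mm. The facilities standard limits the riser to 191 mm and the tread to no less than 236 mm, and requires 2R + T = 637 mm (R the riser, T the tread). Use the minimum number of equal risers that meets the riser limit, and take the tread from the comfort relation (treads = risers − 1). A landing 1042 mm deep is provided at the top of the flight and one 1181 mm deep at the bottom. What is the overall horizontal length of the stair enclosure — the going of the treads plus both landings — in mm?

At most 191 each: 4158/191 = 21.77, giving 22 risers.
R = 4158 ÷ 22 = 189 mm.
T = 637 − 2·189 = 259 mm, which satisfies the 236 mm minimum.
22 risers give 21 treads; going = 21 × 259 = 5439 mm.
Add landings: 5439 + 1042 + 1181 = 7662 mm.

7662 mm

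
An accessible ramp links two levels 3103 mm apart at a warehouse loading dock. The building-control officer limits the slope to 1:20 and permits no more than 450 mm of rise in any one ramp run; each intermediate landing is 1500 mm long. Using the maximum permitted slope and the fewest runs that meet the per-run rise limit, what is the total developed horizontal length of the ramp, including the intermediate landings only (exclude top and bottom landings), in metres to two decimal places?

71.06 m

At most 450 each: 3103/450 = 6.90, giving 7 ramp runs. That means 6 intermediate landings.
Horizontal run for 3103 mm of rise at 1:20 is 3103 × 20 = 62060 mm.
Intermediate landings: 6 × 1500 = 9000 mm.
Developed length = 62060 + 9000 = 71060 mm.
= 71.06 m.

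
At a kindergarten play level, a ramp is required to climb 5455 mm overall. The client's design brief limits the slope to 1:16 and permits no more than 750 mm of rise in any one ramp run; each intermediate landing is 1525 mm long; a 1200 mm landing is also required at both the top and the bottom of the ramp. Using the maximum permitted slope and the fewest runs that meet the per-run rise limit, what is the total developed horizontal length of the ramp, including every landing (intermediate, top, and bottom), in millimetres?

5455 / 750 = 7.273 → round up to 8 ramp runs. That means 7 intermediate landings.
Ramp run (horizontal) at 1:16: 5455 × 16 = 87280 mm.
Intermediate landings: 7 × 1525 = 10675 mm.
Top and bottom landings: 2 × 1200 = 2400 mm.
Total = 87280 + 10675 + 2400 = 100355 mm.

100355 mm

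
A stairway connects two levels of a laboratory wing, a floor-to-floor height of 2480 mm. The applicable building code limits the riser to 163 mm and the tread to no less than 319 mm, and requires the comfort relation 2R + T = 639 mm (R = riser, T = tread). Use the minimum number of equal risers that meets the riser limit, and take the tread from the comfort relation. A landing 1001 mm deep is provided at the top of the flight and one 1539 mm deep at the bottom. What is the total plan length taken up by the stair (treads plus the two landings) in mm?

7475 mm

At most 163 each: 2480/163 = 15.21, giving 16 risers.
R = 2480 ÷ 16 = 155 mm.
Tread T = 639 − 2 × 155 = 329 mm (≥ 319 mm).
16 risers give 15 treads; going = 15 × 329 = 4935 mm.
Enclosure = 4935 + 1001 + 1539 = 7475 mm.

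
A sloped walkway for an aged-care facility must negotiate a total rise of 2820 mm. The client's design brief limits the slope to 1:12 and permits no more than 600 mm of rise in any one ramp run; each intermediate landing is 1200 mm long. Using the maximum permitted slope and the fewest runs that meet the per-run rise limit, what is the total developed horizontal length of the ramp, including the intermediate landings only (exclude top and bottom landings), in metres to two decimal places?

38.64 m

2820 / 600 = 4.700 → round up to 5 ramp runs. That means 4 intermediate landings.
Ramp run (horizontal) at 1:12: 2820 × 12 = 33840 mm.
4 intermediate landings contribute 4 × 1200 = 4800 mm.
Developed length = 33840 + 4800 = 38640 mm.
= 38.64 m.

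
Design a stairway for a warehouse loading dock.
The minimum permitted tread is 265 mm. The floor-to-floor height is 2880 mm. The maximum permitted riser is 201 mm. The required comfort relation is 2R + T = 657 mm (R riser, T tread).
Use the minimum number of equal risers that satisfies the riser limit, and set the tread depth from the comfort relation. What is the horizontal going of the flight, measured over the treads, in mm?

At most 201 each: 2880/201 = 14.33, giving 15 risers.
Riser R = 2880 / 15 = 192 mm, within the 201 mm limit.
T = 657 − 2·192 = 273 mm, which satisfies the 265 mm minimum.
Going = (15 − 1) × 273 = 3822 mm.

3822 mm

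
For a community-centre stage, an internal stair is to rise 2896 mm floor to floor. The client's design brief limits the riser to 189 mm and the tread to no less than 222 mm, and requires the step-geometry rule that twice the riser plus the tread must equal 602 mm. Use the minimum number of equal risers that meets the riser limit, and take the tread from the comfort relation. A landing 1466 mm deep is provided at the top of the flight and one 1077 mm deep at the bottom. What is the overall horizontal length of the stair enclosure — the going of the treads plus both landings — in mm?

6143 mm

At most 189 each: 2896/189 = 15.32, giving 16 risers.
Riser R = 2896 / 16 = 181 mm, within the 189 mm limit.
From 2R + T = 602: T = 602 − 362 = 240 mm.
16 risers give 15 treads; going = 15 × 240 = 3600 mm.
Add landings: 3600 + 1466 + 1077 = 6143 mm.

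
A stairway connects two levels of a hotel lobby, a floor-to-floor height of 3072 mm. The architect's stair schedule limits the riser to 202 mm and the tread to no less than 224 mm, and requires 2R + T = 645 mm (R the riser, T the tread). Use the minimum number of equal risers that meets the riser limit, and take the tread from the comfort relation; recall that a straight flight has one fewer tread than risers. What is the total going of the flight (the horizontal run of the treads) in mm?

3072 / 202 = 15.208 → round up to 16 risers.
Riser R = 3072 / 16 = 192 mm, within the 202 mm limit.
From 2R + T = 645: T = 645 − 384 = 261 mm.
Going = (16 − 1) × 261 = 3915 mm.

3915 mm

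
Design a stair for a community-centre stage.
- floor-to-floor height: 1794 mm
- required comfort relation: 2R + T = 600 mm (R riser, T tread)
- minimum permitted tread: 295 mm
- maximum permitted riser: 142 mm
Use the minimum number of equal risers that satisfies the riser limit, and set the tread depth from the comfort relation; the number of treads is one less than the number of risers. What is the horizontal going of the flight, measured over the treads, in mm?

3888 mm

⌈1794/142⌉ = 13 risers.
R = 1794 ÷ 13 = 138 mm.
From 2R + T = 600: T = 600 − 276 = 324 mm.
13 risers give 12 treads; going = 12 × 324 = 3888 mm.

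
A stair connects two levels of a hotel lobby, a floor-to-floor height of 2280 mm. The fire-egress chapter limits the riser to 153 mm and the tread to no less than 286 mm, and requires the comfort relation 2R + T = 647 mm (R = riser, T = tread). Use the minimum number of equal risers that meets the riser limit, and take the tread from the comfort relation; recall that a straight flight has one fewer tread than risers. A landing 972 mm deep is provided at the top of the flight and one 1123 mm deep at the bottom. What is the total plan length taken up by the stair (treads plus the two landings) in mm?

6897 mm

⌈2280/153⌉ = 15 risers.
Each riser is 2280/15 = 152 mm (≤ 153 mm).
Tread T = 647 − 2 × 152 = 343 mm (≥ 286 mm).
Treads = 15 − 1 = 14; going = 14 × 343 = 4802 mm.
Add landings: 4802 + 972 + 1123 = 6897 mm.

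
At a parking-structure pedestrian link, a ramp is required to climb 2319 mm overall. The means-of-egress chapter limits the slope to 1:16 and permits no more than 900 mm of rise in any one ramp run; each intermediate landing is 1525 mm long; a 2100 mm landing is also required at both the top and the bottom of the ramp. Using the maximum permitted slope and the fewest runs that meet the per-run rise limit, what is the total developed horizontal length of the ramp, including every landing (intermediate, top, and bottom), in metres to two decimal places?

2319 / 900 = 2.577 → round up to 3 ramp runs. That means 2 intermediate landings.
Ramp run (horizontal) at 1:16: 2319 × 16 = 37104 mm.
2 intermediate landings contribute 2 × 1525 = 3050 mm.
Top and bottom landings: 2 × 2100 = 4200 mm.
Total = 37104 + 3050 + 4200 = 44354 mm.
= 44.35 m.

44.35 m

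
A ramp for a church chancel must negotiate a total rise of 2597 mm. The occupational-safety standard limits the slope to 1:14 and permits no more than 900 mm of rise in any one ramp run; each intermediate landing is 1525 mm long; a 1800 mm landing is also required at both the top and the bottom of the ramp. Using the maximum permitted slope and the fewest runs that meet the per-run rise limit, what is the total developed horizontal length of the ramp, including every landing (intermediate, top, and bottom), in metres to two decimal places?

43.01 m

2597 / 900 = 2.89, so 3 ramp runs are needed. That means 2 intermediate landings.
Ramp run (horizontal) at 1:14: 2597 × 14 = 36358 mm.
Intermediate landings: 2 × 1525 = 3050 mm.
Top and bottom landings: 2 × 1800 = 3600 mm.
Total = 36358 + 3050 + 3600 = 43008 mm.
= 43.01 m.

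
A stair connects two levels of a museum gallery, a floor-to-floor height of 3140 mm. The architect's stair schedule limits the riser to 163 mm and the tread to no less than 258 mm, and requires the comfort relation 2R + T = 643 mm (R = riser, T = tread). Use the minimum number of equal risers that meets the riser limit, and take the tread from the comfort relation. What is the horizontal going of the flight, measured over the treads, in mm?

3140 / 163 = 19.26, so 20 risers are needed.
Riser R = 3140 / 20 = 157 mm, within the 163 mm limit.
Tread T = 643 − 2 × 157 = 329 mm (≥ 258 mm).
Going = (20 − 1) × 329 = 6251 mm.

6251 mm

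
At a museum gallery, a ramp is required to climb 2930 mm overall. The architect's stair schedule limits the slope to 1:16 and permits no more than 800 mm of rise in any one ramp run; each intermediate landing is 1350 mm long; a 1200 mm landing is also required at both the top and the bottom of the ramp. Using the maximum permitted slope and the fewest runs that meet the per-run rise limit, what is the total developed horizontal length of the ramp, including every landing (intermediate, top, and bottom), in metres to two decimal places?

2930 / 800 = 3.66, so 4 ramp runs are needed. That means 3 intermediate landings.
Ramp run (horizontal) at 1:16: 2930 × 16 = 46880 mm.
Intermediate landings: 3 × 1350 = 4050 mm.
Top and bottom landings: 2 × 1200 = 2400 mm.
Total = 46880 + 4050 + 2400 = 53330 mm.
= 53.33 m.

53.33 m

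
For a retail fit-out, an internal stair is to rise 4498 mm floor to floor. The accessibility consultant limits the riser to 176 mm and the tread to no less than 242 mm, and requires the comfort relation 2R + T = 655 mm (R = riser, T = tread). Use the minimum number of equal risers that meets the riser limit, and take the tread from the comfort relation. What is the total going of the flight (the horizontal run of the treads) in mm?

7725 mm

⌈4498/176⌉ = 26 risers.
Each riser is 4498/26 = 173 mm (≤ 176 mm).
T = 655 − 2·173 = 309 mm, which satisfies the 242 mm minimum.
Treads = 26 − 1 = 25; going = 25 × 309 = 7725 mm.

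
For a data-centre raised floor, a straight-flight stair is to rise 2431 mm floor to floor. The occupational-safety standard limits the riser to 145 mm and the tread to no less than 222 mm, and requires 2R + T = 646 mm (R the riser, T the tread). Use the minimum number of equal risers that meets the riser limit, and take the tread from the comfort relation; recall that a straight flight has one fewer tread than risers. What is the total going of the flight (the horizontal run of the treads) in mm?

5760 mm

⌈2431/145⌉ = 17 risers.
R = 2431 ÷ 17 = 143 mm.
From 2R + T = 646: T = 646 − 286 = 360 mm.
Going = (17 − 1) × 360 = 5760 mm.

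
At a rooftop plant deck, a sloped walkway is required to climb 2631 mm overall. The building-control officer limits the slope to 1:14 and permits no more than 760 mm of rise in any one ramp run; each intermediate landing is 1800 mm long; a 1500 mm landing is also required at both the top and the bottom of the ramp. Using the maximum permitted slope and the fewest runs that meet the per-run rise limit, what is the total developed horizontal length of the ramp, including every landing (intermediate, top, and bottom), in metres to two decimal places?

⌈2631/760⌉ = 4 ramp runs. That means 3 intermediate landings.
Ramp run (horizontal) at 1:14: 2631 × 14 = 36834 mm.
3 intermediate landings contribute 3 × 1800 = 5400 mm.
Top and bottom landings: 2 × 1500 = 3000 mm.
Total = 36834 + 5400 + 3000 = 45234 mm.
= 45.23 m.

45.23 m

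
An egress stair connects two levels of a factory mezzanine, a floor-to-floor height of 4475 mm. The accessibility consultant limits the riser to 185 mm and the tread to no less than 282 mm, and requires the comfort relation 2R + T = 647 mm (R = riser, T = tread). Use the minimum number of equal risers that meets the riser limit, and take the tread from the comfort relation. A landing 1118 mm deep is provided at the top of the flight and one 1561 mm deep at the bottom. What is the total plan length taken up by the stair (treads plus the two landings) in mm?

9615 mm

⌈4475/185⌉ = 25 risers.
R = 4475 ÷ 25 = 179 mm.
From 2R + T = 647: T = 647 − 358 = 289 mm.
25 risers give 24 treads; going = 24 × 289 = 6936 mm.
Add landings: 6936 + 1118 + 1561 = 9615 mm.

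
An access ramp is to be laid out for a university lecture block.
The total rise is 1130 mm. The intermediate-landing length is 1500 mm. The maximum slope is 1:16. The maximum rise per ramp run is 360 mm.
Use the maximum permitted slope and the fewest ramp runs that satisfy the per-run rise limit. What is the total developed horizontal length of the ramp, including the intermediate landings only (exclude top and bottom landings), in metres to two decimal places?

22.58 m

1130 / 360 = 3.139 → round up to 4 ramp runs. That means 3 intermediate landings.
Ramp run (horizontal) at 1:16: 1130 × 16 = 18080 mm.
3 intermediate landings contribute 3 × 1500 = 4500 mm.
Total developed length = 18080 + 4500 = 22580 mm.
= 22.58 m.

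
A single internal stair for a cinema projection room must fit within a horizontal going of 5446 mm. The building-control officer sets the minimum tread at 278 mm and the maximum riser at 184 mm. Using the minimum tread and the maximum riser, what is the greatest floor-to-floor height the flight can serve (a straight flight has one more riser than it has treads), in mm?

3680 mm

Treads that fit: ⌊5446 / 278⌋ = 19.
Risers = treads + 1 = 20.
Maximum height = 20 × 184 = 3680 mm.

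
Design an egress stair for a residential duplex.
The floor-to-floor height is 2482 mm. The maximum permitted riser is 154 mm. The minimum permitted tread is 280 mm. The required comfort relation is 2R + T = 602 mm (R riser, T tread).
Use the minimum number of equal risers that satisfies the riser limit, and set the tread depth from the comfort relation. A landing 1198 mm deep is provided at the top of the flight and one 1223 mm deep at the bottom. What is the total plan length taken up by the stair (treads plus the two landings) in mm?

7381 mm

⌈2482/154⌉ = 17 risers.
Riser R = 2482 / 17 = 146 mm, within the 154 mm limit.
From 2R + T = 602: T = 602 − 292 = 310 mm.
Going = (17 − 1) × 310 = 4960 mm.
Enclosure = 4960 + 1198 + 1223 = 7381 mm.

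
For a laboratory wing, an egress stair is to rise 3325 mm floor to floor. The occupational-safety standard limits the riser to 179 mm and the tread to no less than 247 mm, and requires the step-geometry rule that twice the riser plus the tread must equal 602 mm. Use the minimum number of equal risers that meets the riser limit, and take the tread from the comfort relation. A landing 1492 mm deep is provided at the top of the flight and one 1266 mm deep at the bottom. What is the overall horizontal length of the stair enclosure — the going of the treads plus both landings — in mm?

7294 mm

⌈3325/179⌉ = 19 risers.
R = 3325 ÷ 19 = 175 mm.
Tread T = 602 − 2 × 175 = 252 mm (≥ 247 mm).
19 risers give 18 treads; going = 18 × 252 = 4536 mm.
Add landings: 4536 + 1492 + 1266 = 7294 mm.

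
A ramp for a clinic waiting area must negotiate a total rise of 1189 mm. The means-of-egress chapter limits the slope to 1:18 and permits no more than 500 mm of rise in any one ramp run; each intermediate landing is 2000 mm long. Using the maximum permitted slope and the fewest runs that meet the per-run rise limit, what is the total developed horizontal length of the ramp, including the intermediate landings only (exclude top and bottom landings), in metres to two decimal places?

25.40 m

At most 500 each: 1189/500 = 2.38, giving 3 ramp runs. That means 2 intermediate landings.
Horizontal run for 1189 mm of rise at 1:18 is 1189 × 18 = 21402 mm.
2 intermediate landings contribute 2 × 2000 = 4000 mm.
Developed length = 21402 + 4000 = 25402 mm.
= 25.40 m.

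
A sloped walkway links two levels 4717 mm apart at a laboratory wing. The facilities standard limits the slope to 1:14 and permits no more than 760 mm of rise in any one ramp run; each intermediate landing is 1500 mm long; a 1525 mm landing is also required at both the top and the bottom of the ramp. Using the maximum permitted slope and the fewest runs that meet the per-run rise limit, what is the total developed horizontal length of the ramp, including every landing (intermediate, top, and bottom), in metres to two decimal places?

4717 / 760 = 6.207 → round up to 7 ramp runs. That means 6 intermediate landings.
Ramp run (horizontal) at 1:14: 4717 × 14 = 66038 mm.
Intermediate landings: 6 × 1500 = 9000 mm.
Top and bottom landings: 2 × 1525 = 3050 mm.
Total = 66038 + 9000 + 3050 = 78088 mm.
= 78.09 m.

78.09 m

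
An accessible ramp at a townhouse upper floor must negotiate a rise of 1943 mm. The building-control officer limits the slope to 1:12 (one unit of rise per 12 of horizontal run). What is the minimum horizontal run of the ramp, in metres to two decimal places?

23.32 m

At 1:12 the run is 12 × 1943 = 23316 mm.
23316 mm = 23.32 m.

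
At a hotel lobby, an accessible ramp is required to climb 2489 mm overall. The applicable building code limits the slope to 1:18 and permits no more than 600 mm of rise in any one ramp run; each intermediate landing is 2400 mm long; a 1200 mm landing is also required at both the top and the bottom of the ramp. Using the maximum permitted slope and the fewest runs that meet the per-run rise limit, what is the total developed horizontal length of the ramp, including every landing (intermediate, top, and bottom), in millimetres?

56802 mm

2489 / 600 = 4.15, so 5 ramp runs are needed. That means 4 intermediate landings.
Ramp run (horizontal) at 1:18: 2489 × 18 = 44802 mm.
4 intermediate landings contribute 4 × 2400 = 9600 mm.
Top and bottom landings: 2 × 1200 = 2400 mm.
Total = 44802 + 9600 + 2400 = 56802 mm.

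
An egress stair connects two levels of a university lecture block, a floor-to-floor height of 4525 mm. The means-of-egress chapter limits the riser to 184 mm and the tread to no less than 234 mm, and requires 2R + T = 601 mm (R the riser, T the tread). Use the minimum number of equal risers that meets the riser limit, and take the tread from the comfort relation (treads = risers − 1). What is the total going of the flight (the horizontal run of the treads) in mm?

5736 mm

4525 / 184 = 24.592 → round up to 25 risers.
R = 4525 ÷ 25 = 181 mm.
Tread T = 601 − 2 × 181 = 239 mm (≥ 234 mm).
25 risers give 24 treads; going = 24 × 239 = 5736 mm.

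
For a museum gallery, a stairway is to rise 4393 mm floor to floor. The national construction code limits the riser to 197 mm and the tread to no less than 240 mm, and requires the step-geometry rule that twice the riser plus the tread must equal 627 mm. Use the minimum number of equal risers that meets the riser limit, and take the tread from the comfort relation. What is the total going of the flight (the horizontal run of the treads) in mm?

5390 mm

4393 / 197 = 22.30, so 23 risers are needed.
R = 4393 ÷ 23 = 191 mm.
From 2R + T = 627: T = 627 − 382 = 245 mm.
Going = (23 − 1) × 245 = 5390 mm.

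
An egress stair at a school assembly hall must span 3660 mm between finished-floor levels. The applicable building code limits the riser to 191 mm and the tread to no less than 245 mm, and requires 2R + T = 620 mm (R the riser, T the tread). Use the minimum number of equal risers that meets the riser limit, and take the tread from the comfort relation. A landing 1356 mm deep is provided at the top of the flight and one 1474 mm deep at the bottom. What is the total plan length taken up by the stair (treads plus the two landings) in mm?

7656 mm

3660 / 191 = 19.162 → round up to 20 risers.
Each riser is 3660/20 = 183 mm (≤ 191 mm).
From 2R + T = 620: T = 620 − 366 = 254 mm.
20 risers give 19 treads; going = 19 × 254 = 4826 mm.
Add landings: 4826 + 1356 + 1474 = 7656 mm.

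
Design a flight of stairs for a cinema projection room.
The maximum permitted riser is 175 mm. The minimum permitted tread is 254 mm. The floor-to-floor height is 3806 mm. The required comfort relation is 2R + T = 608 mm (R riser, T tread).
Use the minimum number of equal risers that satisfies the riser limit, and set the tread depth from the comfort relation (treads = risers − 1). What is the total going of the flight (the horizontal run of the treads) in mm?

5502 mm

3806 / 175 = 21.749 → round up to 22 risers.
Riser R = 3806 / 22 = 173 mm, within the 175 mm limit.
From 2R + T = 608: T = 608 − 346 = 262 mm.
22 risers give 21 treads; going = 21 × 262 = 5502 mm.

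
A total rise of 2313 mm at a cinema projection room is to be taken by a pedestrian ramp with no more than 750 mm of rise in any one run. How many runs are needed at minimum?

4 runs

At most 750 each: 2313/750 = 3.08, giving 4 ramp runs.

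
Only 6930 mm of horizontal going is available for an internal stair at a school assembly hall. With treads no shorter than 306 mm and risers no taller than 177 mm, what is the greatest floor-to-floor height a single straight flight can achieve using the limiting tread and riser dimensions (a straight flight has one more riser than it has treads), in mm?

6930 / 306 = 22.65, so 22 treads fit.
Risers = treads + 1 = 23.
Maximum height = 23 × 177 = 4071 mm.

4071 mm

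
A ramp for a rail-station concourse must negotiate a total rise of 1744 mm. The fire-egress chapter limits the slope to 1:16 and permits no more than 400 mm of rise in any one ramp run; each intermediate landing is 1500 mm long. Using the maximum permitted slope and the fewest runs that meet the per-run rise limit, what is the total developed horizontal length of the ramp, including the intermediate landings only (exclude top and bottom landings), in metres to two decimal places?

1744 / 400 = 4.360 → round up to 5 ramp runs. That means 4 intermediate landings.
Ramp run (horizontal) at 1:16: 1744 × 16 = 27904 mm.
Intermediate landings: 4 × 1500 = 6000 mm.
Developed length = 27904 + 6000 = 33904 mm.
= 33.90 m.

33.90 m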